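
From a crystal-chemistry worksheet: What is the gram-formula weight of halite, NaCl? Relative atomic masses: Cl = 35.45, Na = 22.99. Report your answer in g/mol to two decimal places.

58.44 g/mol

Na: 1 × 22.99 = 22.9900
Cl: 1 × 35.45 = 35.4500
Summing the contributions gives the formula mass.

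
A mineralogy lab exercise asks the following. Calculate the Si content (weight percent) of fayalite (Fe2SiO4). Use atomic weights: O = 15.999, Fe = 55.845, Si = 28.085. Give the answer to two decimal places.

13.78 weight percent

Formula mass = 2×55.845 + 1×28.085 + 4×15.999 = 203.771 g/mol, of which 28.085 g is Si.
So Si makes up 28.085/203.771 = 0.1378 of the mass, i.e. 13.78%.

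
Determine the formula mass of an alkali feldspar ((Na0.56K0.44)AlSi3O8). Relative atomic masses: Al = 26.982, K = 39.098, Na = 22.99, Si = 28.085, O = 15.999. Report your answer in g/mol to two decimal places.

M = 0.56*22.99 + 0.44*39.098 + 1*26.982 + 3*28.085 + 8*15.999

269.31 g/mol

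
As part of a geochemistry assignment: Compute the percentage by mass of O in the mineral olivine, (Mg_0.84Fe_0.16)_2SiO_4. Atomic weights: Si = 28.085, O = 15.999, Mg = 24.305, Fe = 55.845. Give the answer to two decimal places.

42.44 weight percent

Formula mass = 1.68*24.305 + 0.32*55.845 + 1*28.085 + 4*15.999 = 150.784 g/mol, of which 63.996 g is O.
So O makes up 63.996/150.784 = 0.4244 of the mass, i.e. 42.44%.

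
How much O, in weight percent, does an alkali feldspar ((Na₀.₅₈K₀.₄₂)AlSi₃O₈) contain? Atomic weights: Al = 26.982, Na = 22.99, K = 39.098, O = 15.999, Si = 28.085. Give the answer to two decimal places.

Formula mass = 0.58×22.99 + 0.42×39.098 + 1×26.982 + 3×28.085 + 8×15.999 = 268.984 g/mol, of which 127.992 g is O.
So O makes up 127.992/268.984 = 0.4758 of the mass, i.e. 47.58%.

47.58 weight percent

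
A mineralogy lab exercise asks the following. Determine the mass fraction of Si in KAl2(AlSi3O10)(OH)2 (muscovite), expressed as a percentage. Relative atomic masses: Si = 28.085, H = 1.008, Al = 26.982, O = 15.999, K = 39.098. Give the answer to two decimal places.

Molar mass of KAl2(AlSi3O10)(OH)2: 1×39.098 + 3×26.982 + 3×28.085 + 12×15.999 + 2×1.008 = 398.303 g/mol.
Mass of Si per formula unit: 3 × 28.085 = 84.255 g.
Weight fraction Si = 84.255 / 398.303 = 0.2115.

21.15 wt%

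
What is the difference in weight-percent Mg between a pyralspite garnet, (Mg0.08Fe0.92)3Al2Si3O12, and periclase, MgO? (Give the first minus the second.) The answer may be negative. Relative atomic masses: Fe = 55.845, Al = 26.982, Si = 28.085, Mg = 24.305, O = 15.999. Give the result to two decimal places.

M((Mg0.08Fe0.92)3Al2Si3O12) = 490.172 g/mol, so wt% Mg = 5.833/490.172 × 100 = 1.19%.
M(MgO) = 40.304 g/mol, so wt% Mg = 24.305/40.304 × 100 = 60.30%.
1.19 − 60.30 = -59.11 pp.

-59.11 percentage points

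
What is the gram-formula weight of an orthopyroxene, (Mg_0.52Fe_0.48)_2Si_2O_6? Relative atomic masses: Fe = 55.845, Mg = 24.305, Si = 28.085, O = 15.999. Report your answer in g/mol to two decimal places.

The formula mass is the sum 1.04*24.305 + 0.96*55.845 + 2*28.085 + 6*15.999.

231.05 g/mol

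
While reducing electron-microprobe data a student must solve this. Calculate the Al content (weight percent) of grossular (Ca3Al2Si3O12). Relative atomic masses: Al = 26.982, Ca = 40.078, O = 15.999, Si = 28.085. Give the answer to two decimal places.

11.98 weight percent

Formula mass = 3·40.078 + 2·26.982 + 3·28.085 + 12·15.999 = 450.441 g/mol, of which 53.964 g is Al.
So Al makes up 53.964/450.441 = 0.1198 of the mass, i.e. 11.98%.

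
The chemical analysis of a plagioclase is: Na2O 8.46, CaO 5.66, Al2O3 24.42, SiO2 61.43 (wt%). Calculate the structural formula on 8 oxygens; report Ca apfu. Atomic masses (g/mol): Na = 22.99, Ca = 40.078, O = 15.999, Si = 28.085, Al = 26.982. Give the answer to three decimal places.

0.269 Ca apfu

Na2O (M=61.979): mol = 0.13650; Na = 0.27300, O = 0.13650.
CaO (M=56.077): mol = 0.10093; Ca = 0.10093, O = 0.10093.
Al2O3 (M=101.961): mol = 0.23950; Al = 0.47900, O = 0.71850.
SiO2 (M=60.083): mol = 1.02242; Si = 1.02242, O = 2.04484.
ΣO = 3.00077; factor = 8/ΣO = 2.66598.
Ca apfu = 0.10093 × 2.66598 = 0.269.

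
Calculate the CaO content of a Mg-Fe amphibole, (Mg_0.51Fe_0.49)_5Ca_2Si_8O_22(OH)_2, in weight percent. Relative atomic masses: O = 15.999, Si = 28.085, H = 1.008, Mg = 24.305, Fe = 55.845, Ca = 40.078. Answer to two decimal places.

12.61 wt%

M((Mg_0.51Fe_0.49)_5Ca_2Si_8O_22(OH)_2) = 889.626 g/mol; M(CaO) = 56.077 g/mol.
Moles CaO per formula unit = 2 Ca ÷ 1 = 2.0000.
CaO fraction = (2.0000 × 56.077) / 889.626 = 112.154/889.626 = 0.1261.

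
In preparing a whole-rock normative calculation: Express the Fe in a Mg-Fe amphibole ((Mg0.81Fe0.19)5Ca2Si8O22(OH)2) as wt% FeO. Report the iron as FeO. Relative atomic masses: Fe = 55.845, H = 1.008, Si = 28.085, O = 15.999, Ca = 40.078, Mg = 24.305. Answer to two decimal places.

8.10 wt%

M((Mg0.81Fe0.19)5Ca2Si8O22(OH)2) = 842.316 g/mol; M(FeO) = 71.844 g/mol.
Moles FeO per formula unit = 0.95 Fe ÷ 1 = 0.9500.
FeO fraction = (0.9500 × 71.844) / 842.316 = 68.252/842.316 = 0.0810.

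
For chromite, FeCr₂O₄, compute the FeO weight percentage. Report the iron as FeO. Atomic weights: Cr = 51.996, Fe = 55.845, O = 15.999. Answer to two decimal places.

32.10 wt%

M(FeCr₂O₄) = 223.833 g/mol; M(FeO) = 71.844 g/mol.
Moles FeO per formula unit = 1 Fe ÷ 1 = 1.0000.
FeO fraction = (1.0000 × 71.844) / 223.833 = 71.844/223.833 = 0.3210.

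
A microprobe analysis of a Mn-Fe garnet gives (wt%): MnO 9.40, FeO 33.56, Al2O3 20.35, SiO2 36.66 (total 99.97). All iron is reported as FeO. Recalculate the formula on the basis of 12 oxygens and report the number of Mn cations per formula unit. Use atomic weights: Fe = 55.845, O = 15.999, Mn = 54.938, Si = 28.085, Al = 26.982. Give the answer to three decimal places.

MnO: 9.40/70.937 = 0.13251 mol → 0.13251 mol Mn, 0.13251 mol O.
FeO: 33.56/71.844 = 0.46712 mol → 0.46712 mol Fe, 0.46712 mol O.
Al2O3: 20.35/101.961 = 0.19959 mol → 0.39918 mol Al, 0.59877 mol O.
SiO2: 36.66/60.083 = 0.61016 mol → 0.61016 mol Si, 1.22032 mol O.
Total oxygen = 2.41872 mol. Normalization factor = 12/2.41872 = 4.96130.
Mn per 12 O = 0.13251 × 4.96130 = 0.657.

0.657 Mn apfu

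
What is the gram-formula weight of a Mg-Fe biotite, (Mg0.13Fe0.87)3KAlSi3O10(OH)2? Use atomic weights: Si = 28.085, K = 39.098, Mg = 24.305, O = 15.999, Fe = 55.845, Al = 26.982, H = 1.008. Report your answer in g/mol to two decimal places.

499.57 g/mol

M = 0.39*24.305 + 2.61*55.845 + 1*39.098 + 1*26.982 + 3*28.085 + 12*15.999 + 2*1.008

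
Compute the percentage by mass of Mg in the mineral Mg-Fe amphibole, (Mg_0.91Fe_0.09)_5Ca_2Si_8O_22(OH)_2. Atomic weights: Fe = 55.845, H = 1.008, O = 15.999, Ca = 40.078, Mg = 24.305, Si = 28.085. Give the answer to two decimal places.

Formula mass = 4.55*24.305 + 0.45*55.845 + 2*40.078 + 8*28.085 + 24*15.999 + 2*1.008 = 826.546 g/mol, of which 110.588 g is Mg.
So Mg makes up 110.588/826.546 = 0.1338 of the mass, i.e. 13.38%.

13.38 weight percent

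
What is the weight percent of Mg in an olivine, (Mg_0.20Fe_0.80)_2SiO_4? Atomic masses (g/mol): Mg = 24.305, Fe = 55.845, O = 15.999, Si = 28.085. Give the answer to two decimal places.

5.09 weight percent

Formula mass = 0.40*24.305 + 1.60*55.845 + 1*28.085 + 4*15.999 = 191.155 g/mol, of which 9.722 g is Mg.
So Mg makes up 9.722/191.155 = 0.0509 of the mass, i.e. 5.09%.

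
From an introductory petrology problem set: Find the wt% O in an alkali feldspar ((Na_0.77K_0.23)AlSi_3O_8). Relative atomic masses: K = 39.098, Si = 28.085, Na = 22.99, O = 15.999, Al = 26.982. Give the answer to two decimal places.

48.13 wt%

M((Na_0.77K_0.23)AlSi_3O_8) = 265.924 g/mol.
O contributes 8 × 15.999 = 127.992 g per mole.
127.992/265.924 = 0.4813 → 48.13%.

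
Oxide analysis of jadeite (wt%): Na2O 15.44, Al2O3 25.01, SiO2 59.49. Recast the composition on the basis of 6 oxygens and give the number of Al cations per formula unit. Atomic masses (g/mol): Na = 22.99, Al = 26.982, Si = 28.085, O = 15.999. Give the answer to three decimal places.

0.993 Al apfu

15.44 wt% Na2O ÷ 61.979 g/mol = 0.24912 mol, giving 0.49824 Na and 0.24912 O.
25.01 wt% Al2O3 ÷ 101.961 g/mol = 0.24529 mol, giving 0.49058 Al and 0.73587 O.
59.49 wt% SiO2 ÷ 60.083 g/mol = 0.99013 mol, giving 0.99013 Si and 1.98026 O.
Oxygen sums to 2.96525; scaling by 6/2.96525 = 2.02344 puts the formula on 6 O.
Al: 0.49058 × 2.02344 = 0.993 atoms per formula unit.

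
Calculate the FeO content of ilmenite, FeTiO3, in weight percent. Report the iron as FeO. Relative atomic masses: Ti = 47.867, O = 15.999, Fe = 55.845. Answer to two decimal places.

Formula mass = 151.709 g/mol.
1 Fe → 1.0000 mol FeO per formula unit; M(FeO) = 71.844, so FeO mass = 71.844 g.
71.844/151.709 × 100 = 47.36 wt%.

47.36 wt%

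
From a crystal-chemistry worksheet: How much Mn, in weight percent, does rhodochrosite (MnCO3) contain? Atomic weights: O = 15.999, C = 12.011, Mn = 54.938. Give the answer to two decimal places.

47.79 weight percent

M(MnCO3) = 114.946 g/mol.
Mn contributes 1 × 54.938 = 54.938 g per mole.
54.938/114.946 = 0.4779 → 47.79%.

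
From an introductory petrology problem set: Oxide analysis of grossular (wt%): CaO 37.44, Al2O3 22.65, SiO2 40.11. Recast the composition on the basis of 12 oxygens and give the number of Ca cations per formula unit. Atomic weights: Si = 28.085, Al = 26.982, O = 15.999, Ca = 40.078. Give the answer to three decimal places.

3.002 Ca apfu

CaO: 37.44/56.077 = 0.66765 mol → 0.66765 mol Ca, 0.66765 mol O.
Al2O3: 22.65/101.961 = 0.22214 mol → 0.44428 mol Al, 0.66642 mol O.
SiO2: 40.11/60.083 = 0.66758 mol → 0.66758 mol Si, 1.33516 mol O.
Total oxygen = 2.66923 mol. Normalization factor = 12/2.66923 = 4.49568.
Ca per 12 O = 0.66765 × 4.49568 = 3.002.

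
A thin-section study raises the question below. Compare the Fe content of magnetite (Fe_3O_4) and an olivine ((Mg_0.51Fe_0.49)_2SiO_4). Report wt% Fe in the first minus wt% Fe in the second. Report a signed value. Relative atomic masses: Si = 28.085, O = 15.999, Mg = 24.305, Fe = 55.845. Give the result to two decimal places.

40.47 percentage points

Fe in Fe_3O_4: molar mass 231.531 g/mol; 3×55.845 = 167.535 g → 72.36 wt%.
Fe in (Mg_0.51Fe_0.49)_2SiO_4: molar mass 171.600 g/mol; 0.98×55.845 = 54.728 g → 31.89 wt%.
Difference = 72.36 − 31.89 = 40.47 percentage points.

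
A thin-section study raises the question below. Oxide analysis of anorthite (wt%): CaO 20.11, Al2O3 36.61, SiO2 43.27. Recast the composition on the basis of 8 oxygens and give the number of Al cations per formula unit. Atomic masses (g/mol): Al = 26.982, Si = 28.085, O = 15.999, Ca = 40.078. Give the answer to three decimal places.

1.997 Al apfu

20.11 wt% CaO ÷ 56.077 g/mol = 0.35861 mol, giving 0.35861 Ca and 0.35861 O.
36.61 wt% Al2O3 ÷ 101.961 g/mol = 0.35906 mol, giving 0.71812 Al and 1.07718 O.
43.27 wt% SiO2 ÷ 60.083 g/mol = 0.72017 mol, giving 0.72017 Si and 1.44034 O.
Oxygen sums to 2.87613; scaling by 8/2.87613 = 2.78152 puts the formula on 8 O.
Al: 0.71812 × 2.78152 = 1.997 atoms per formula unit.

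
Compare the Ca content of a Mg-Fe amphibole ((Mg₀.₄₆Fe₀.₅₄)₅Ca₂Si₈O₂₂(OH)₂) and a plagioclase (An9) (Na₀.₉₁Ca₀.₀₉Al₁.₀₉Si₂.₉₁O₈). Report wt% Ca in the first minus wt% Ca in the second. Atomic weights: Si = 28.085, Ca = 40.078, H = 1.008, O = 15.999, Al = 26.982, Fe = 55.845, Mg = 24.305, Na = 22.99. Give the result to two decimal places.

M((Mg₀.₄₆Fe₀.₅₄)₅Ca₂Si₈O₂₂(OH)₂) = 897.511 g/mol, so wt% Ca = 80.156/897.511 × 100 = 8.93%.
M(Na₀.₉₁Ca₀.₀₉Al₁.₀₉Si₂.₉₁O₈) = 263.658 g/mol, so wt% Ca = 3.607/263.658 × 100 = 1.37%.
8.93 − 1.37 = 7.56 pp.

7.56 percentage points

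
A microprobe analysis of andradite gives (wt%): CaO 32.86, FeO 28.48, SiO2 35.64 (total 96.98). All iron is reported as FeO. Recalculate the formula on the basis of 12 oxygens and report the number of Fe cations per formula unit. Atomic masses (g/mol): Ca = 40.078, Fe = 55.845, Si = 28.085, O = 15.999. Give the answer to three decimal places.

32.86 wt% CaO ÷ 56.077 g/mol = 0.58598 mol, giving 0.58598 Ca and 0.58598 O.
28.48 wt% FeO ÷ 71.844 g/mol = 0.39641 mol, giving 0.39641 Fe and 0.39641 O.
35.64 wt% SiO2 ÷ 60.083 g/mol = 0.59318 mol, giving 0.59318 Si and 1.18636 O.
Oxygen sums to 2.16875; scaling by 12/2.16875 = 5.53314 puts the formula on 12 O.
Fe: 0.39641 × 5.53314 = 2.193 atoms per formula unit.

2.193 Fe apfu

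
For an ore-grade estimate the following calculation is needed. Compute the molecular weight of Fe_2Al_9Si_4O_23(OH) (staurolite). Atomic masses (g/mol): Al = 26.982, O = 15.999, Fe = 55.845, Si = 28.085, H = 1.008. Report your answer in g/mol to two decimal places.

851.85 g/mol

The formula mass is the sum 2*55.845 + 9*26.982 + 4*28.085 + 24*15.999 + 1*1.008.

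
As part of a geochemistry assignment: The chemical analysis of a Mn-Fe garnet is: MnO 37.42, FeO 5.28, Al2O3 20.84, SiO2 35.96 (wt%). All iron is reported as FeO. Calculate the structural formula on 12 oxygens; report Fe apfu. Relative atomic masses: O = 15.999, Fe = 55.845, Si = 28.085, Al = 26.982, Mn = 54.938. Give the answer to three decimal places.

MnO: 37.42/70.937 = 0.52751 mol → 0.52751 mol Mn, 0.52751 mol O.
FeO: 5.28/71.844 = 0.07349 mol → 0.07349 mol Fe, 0.07349 mol O.
Al2O3: 20.84/101.961 = 0.20439 mol → 0.40878 mol Al, 0.61317 mol O.
SiO2: 35.96/60.083 = 0.59851 mol → 0.59851 mol Si, 1.19702 mol O.
Total oxygen = 2.41119 mol. Normalization factor = 12/2.41119 = 4.97680.
Fe per 12 O = 0.07349 × 4.97680 = 0.366.

0.366 Fe apfu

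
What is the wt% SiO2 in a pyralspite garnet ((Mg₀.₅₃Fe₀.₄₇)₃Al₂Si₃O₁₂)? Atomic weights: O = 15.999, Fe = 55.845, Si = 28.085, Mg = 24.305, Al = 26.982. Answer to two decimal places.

40.27 wt%

M((Mg₀.₅₃Fe₀.₄₇)₃Al₂Si₃O₁₂) = 447.593 g/mol; M(SiO2) = 60.083 g/mol.
Moles SiO2 per formula unit = 3 Si ÷ 1 = 3.0000.
SiO2 fraction = (3.0000 × 60.083) / 447.593 = 180.249/447.593 = 0.4027.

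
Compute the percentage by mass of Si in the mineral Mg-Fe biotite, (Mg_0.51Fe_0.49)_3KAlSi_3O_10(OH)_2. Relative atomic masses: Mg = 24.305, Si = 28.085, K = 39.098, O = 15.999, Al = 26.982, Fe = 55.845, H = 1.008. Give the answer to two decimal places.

Formula mass = 1.53*24.305 + 1.47*55.845 + 1*39.098 + 1*26.982 + 3*28.085 + 12*15.999 + 2*1.008 = 463.618 g/mol, of which 84.255 g is Si.
So Si makes up 84.255/463.618 = 0.1817 of the mass, i.e. 18.17%.

18.17 mass %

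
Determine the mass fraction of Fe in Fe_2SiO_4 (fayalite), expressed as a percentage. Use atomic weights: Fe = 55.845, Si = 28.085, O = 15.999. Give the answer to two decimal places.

54.81 wt%

Molar mass of Fe_2SiO_4: 2×55.845 + 1×28.085 + 4×15.999 = 203.771 g/mol.
Mass of Fe per formula unit: 2 × 55.845 = 111.690 g.
Weight fraction Fe = 111.690 / 203.771 = 0.5481.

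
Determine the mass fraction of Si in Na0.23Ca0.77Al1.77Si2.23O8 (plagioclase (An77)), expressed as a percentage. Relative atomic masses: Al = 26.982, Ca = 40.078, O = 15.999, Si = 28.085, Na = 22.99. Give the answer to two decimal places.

22.81 mass %

Molar mass of Na0.23Ca0.77Al1.77Si2.23O8: 0.23·22.99 + 0.77·40.078 + 1.77·26.982 + 2.23·28.085 + 8·15.999 = 274.527 g/mol.
Mass of Si per formula unit: 2.23 × 28.085 = 62.630 g.
Weight fraction Si = 62.630 / 274.527 = 0.2281.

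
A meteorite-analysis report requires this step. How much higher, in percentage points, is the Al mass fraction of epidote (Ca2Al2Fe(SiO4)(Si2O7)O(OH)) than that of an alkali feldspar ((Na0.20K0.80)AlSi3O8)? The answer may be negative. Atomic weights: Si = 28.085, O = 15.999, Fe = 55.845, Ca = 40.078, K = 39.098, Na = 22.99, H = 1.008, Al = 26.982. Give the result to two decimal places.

Al in Ca2Al2Fe(SiO4)(Si2O7)O(OH): molar mass 483.215 g/mol; 2×26.982 = 53.964 g → 11.17 wt%.
Al in (Na0.20K0.80)AlSi3O8: molar mass 275.105 g/mol; 1×26.982 = 26.982 g → 9.81 wt%.
Difference = 11.17 − 9.81 = 1.36 percentage points.

1.36 percentage points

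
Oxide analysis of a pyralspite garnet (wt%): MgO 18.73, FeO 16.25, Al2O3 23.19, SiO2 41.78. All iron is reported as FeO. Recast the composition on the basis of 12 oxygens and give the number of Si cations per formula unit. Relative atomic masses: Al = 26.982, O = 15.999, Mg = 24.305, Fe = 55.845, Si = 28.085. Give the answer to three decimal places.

MgO (M=40.304): mol = 0.46472; Mg = 0.46472, O = 0.46472.
FeO (M=71.844): mol = 0.22618; Fe = 0.22618, O = 0.22618.
Al2O3 (M=101.961): mol = 0.22744; Al = 0.45488, O = 0.68232.
SiO2 (M=60.083): mol = 0.69537; Si = 0.69537, O = 1.39074.
ΣO = 2.76396; factor = 12/ΣO = 4.34160.
Si apfu = 0.69537 × 4.34160 = 3.019.

3.019 Si apfu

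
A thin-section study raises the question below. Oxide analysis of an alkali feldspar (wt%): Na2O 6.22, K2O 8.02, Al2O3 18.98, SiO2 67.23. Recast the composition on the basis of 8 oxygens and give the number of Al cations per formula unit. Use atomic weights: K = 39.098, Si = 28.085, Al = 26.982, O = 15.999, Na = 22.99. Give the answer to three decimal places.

Na2O: 6.22/61.979 = 0.10036 mol → 0.20072 mol Na, 0.10036 mol O.
K2O: 8.02/94.195 = 0.08514 mol → 0.17028 mol K, 0.08514 mol O.
Al2O3: 18.98/101.961 = 0.18615 mol → 0.37230 mol Al, 0.55845 mol O.
SiO2: 67.23/60.083 = 1.11895 mol → 1.11895 mol Si, 2.23790 mol O.
Total oxygen = 2.98185 mol. Normalization factor = 8/2.98185 = 2.68290.
Al per 8 O = 0.37230 × 2.68290 = 0.999.

0.999 Al apfu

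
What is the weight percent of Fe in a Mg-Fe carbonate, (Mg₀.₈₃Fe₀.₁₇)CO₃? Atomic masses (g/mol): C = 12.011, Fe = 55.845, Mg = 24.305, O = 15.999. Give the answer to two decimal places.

10.59 weight percent

M((Mg₀.₈₃Fe₀.₁₇)CO₃) = 89.675 g/mol.
Fe contributes 0.17 × 55.845 = 9.494 g per mole.
9.494/89.675 = 0.1059 → 10.59%.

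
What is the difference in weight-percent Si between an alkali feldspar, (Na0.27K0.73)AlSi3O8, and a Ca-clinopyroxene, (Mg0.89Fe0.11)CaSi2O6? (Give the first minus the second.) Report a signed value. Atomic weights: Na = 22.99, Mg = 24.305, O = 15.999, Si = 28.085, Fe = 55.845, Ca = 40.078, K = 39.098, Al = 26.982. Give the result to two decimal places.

M((Na0.27K0.73)AlSi3O8) = 273.978 g/mol, so wt% Si = 84.255/273.978 × 100 = 30.75%.
M((Mg0.89Fe0.11)CaSi2O6) = 220.016 g/mol, so wt% Si = 56.170/220.016 × 100 = 25.53%.
30.75 − 25.53 = 5.22 pp.

5.22 percentage points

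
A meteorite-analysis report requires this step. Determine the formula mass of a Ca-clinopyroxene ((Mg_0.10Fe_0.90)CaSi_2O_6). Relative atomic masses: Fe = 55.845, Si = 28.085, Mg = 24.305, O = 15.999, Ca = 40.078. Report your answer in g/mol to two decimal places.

Mg: 0.10 × 24.305 = 2.4305
Fe: 0.90 × 55.845 = 50.2605
Ca: 1 × 40.078 = 40.0780
Si: 2 × 28.085 = 56.1700
O: 6 × 15.999 = 95.9940
Summing the contributions gives the formula mass.

244.93 g/mol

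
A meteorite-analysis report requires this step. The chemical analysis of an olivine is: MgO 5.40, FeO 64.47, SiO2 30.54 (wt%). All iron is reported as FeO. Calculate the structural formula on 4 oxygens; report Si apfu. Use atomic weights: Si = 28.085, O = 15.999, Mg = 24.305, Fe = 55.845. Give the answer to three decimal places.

0.993 Si apfu

5.40 wt% MgO ÷ 40.304 g/mol = 0.13398 mol, giving 0.13398 Mg and 0.13398 O.
64.47 wt% FeO ÷ 71.844 g/mol = 0.89736 mol, giving 0.89736 Fe and 0.89736 O.
30.54 wt% SiO2 ÷ 60.083 g/mol = 0.50830 mol, giving 0.50830 Si and 1.01660 O.
Oxygen sums to 2.04794; scaling by 4/2.04794 = 1.95318 puts the formula on 4 O.
Si: 0.50830 × 1.95318 = 0.993 atoms per formula unit.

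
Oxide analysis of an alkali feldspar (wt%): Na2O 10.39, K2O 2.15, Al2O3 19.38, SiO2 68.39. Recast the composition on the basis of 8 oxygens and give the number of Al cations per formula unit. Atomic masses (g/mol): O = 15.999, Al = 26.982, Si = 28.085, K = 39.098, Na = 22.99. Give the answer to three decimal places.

Na2O (M=61.979): mol = 0.16764; Na = 0.33528, O = 0.16764.
K2O (M=94.195): mol = 0.02282; K = 0.04564, O = 0.02282.
Al2O3 (M=101.961): mol = 0.19007; Al = 0.38014, O = 0.57021.
SiO2 (M=60.083): mol = 1.13826; Si = 1.13826, O = 2.27652.
ΣO = 3.03719; factor = 8/ΣO = 2.63401.
Al apfu = 0.38014 × 2.63401 = 1.001.

1.001 Al apfu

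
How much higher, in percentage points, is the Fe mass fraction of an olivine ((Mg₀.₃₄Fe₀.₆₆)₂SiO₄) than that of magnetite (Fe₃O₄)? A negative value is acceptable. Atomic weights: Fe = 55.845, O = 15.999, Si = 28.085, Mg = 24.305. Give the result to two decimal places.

M((Mg₀.₃₄Fe₀.₆₆)₂SiO₄) = 182.324 g/mol, so wt% Fe = 73.715/182.324 × 100 = 40.43%.
M(Fe₃O₄) = 231.531 g/mol, so wt% Fe = 167.535/231.531 × 100 = 72.36%.
40.43 − 72.36 = -31.93 pp.

-31.93 percentage points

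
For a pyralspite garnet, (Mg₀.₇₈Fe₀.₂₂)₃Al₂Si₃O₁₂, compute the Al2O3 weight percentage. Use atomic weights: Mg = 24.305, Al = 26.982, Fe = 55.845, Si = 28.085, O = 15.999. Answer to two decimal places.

24.05 wt%

Molar mass of (Mg₀.₇₈Fe₀.₂₂)₃Al₂Si₃O₁₂ = 2.34·24.305 + 0.66·55.845 + 2·26.982 + 3·28.085 + 12·15.999 = 423.938 g/mol.
Each formula unit contains 2 Al, equivalent to 2/2 = 1.0000 mol Al2O3.
M(Al2O3) = 2×26.982 + 3×15.999 = 101.961 g/mol.
Mass of Al2O3 per formula unit = 1.0000 × 101.961 = 101.961 g.
Al2O3 wt% = 101.961 / 423.938 × 100 = 24.05%.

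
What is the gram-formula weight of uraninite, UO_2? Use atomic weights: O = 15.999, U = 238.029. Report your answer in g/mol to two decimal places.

270.03 g/mol

M = 1·238.029 + 2·15.999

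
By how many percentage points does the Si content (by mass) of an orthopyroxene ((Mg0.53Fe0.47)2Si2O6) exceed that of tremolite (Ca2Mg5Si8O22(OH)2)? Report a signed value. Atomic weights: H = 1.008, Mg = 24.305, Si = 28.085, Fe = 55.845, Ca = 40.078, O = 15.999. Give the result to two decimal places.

First mineral: 56.170 g Si in 230.422 g formula = 24.38 wt% Si.
Second mineral: 224.680 g Si in 812.353 g formula = 27.66 wt% Si.
24.38% − 27.66% gives a difference of -3.28 percentage points.

-3.28 percentage points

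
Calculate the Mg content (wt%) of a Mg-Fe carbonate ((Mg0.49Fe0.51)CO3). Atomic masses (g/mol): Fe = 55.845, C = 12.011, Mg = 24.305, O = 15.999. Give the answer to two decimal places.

11.86 wt%

M((Mg0.49Fe0.51)CO3) = 100.398 g/mol.
Mg contributes 0.49 × 24.305 = 11.909 g per mole.
11.909/100.398 = 0.1186 → 11.86%.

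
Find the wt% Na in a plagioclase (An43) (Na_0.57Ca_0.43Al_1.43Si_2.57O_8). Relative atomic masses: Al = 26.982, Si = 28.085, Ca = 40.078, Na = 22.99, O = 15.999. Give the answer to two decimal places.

4.87 wt%

Formula mass = 0.57×22.99 + 0.43×40.078 + 1.43×26.982 + 2.57×28.085 + 8×15.999 = 269.093 g/mol, of which 13.104 g is Na.
So Na makes up 13.104/269.093 = 0.0487 of the mass, i.e. 4.87%.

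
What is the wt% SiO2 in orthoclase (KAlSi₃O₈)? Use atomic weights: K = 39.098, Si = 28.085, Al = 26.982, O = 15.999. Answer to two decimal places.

Formula mass = 278.327 g/mol.
3 Si → 3.0000 mol SiO2 per formula unit; M(SiO2) = 60.083, so SiO2 mass = 180.249 g.
180.249/278.327 × 100 = 64.76 wt%.

64.76 wt%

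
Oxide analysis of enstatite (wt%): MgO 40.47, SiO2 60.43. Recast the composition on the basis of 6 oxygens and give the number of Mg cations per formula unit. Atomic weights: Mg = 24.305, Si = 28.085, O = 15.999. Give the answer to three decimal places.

1.998 Mg apfu

40.47 wt% MgO ÷ 40.304 g/mol = 1.00412 mol, giving 1.00412 Mg and 1.00412 O.
60.43 wt% SiO2 ÷ 60.083 g/mol = 1.00578 mol, giving 1.00578 Si and 2.01156 O.
Oxygen sums to 3.01568; scaling by 6/3.01568 = 1.98960 puts the formula on 6 O.
Mg: 1.00412 × 1.98960 = 1.998 atoms per formula unit.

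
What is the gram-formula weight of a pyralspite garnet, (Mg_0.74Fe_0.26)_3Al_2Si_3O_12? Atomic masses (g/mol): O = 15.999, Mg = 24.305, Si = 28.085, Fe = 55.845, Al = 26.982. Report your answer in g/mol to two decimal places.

The formula mass is the sum 2.22·24.305 + 0.78·55.845 + 2·26.982 + 3·28.085 + 12·15.999.

427.72 g/mol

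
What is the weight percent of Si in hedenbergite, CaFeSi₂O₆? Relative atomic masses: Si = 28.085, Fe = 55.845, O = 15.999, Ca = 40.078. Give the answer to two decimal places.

22.64 weight percent

M(CaFeSi₂O₆) = 248.087 g/mol.
Si contributes 2 × 28.085 = 56.170 g per mole.
56.170/248.087 = 0.2264 → 22.64%.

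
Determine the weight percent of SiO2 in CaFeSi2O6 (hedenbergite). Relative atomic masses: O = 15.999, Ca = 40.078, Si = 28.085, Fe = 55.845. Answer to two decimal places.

Molar mass of CaFeSi2O6 = 1·40.078 + 1·55.845 + 2·28.085 + 6·15.999 = 248.087 g/mol.
Each formula unit contains 2 Si, equivalent to 2/1 = 2.0000 mol SiO2.
M(SiO2) = 1×28.085 + 2×15.999 = 60.083 g/mol.
Mass of SiO2 per formula unit = 2.0000 × 60.083 = 120.166 g.
SiO2 wt% = 120.166 / 248.087 × 100 = 48.44%.

48.44 wt%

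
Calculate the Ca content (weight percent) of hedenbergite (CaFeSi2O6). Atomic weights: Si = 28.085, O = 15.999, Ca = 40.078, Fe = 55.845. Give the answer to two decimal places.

16.15 weight percent

Formula mass = 1·40.078 + 1·55.845 + 2·28.085 + 6·15.999 = 248.087 g/mol, of which 40.078 g is Ca.
So Ca makes up 40.078/248.087 = 0.1615 of the mass, i.e. 16.15%.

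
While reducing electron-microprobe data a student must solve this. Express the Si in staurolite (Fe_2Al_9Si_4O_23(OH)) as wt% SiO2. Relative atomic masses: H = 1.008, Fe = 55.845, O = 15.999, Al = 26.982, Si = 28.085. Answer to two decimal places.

Formula mass = 851.852 g/mol.
4 Si → 4.0000 mol SiO2 per formula unit; M(SiO2) = 60.083, so SiO2 mass = 240.332 g.
240.332/851.852 × 100 = 28.21 wt%.

28.21 wt%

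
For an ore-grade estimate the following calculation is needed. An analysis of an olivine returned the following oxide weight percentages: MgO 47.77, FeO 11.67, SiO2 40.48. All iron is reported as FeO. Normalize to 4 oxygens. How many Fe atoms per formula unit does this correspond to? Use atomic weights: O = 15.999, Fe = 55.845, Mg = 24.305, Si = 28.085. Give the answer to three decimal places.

MgO (M=40.304): mol = 1.18524; Mg = 1.18524, O = 1.18524.
FeO (M=71.844): mol = 0.16244; Fe = 0.16244, O = 0.16244.
SiO2 (M=60.083): mol = 0.67373; Si = 0.67373, O = 1.34746.
ΣO = 2.69514; factor = 4/ΣO = 1.48415.
Fe apfu = 0.16244 × 1.48415 = 0.241.

0.241 Fe apfu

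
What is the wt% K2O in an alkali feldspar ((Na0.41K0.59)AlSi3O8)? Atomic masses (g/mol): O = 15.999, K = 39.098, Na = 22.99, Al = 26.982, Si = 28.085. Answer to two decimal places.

M((Na0.41K0.59)AlSi3O8) = 271.723 g/mol; M(K2O) = 94.195 g/mol.
Moles K2O per formula unit = 0.59 K ÷ 2 = 0.2950.
K2O fraction = (0.2950 × 94.195) / 271.723 = 27.788/271.723 = 0.1023.

10.23 wt%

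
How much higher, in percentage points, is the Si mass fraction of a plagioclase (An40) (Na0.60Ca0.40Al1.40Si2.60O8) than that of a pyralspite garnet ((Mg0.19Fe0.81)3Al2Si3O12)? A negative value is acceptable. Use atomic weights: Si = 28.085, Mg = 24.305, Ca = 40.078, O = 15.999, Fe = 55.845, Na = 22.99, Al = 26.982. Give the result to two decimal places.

9.62 percentage points

Si in Na0.60Ca0.40Al1.40Si2.60O8: molar mass 268.613 g/mol; 2.60×28.085 = 73.021 g → 27.18 wt%.
Si in (Mg0.19Fe0.81)3Al2Si3O12: molar mass 479.764 g/mol; 3×28.085 = 84.255 g → 17.56 wt%.
Difference = 27.18 − 17.56 = 9.62 percentage points.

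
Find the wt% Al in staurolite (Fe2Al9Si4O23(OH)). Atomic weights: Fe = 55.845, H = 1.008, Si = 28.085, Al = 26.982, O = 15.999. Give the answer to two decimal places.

Molar mass of Fe2Al9Si4O23(OH): 2×55.845 + 9×26.982 + 4×28.085 + 24×15.999 + 1×1.008 = 851.852 g/mol.
Mass of Al per formula unit: 9 × 26.982 = 242.838 g.
Weight fraction Al = 242.838 / 851.852 = 0.2851.

28.51 mass %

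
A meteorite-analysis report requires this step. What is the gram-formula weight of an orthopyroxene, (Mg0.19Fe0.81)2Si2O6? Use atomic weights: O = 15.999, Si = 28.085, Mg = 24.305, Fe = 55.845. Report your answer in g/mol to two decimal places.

251.87 g/mol

The formula mass is the sum 0.38·24.305 + 1.62·55.845 + 2·28.085 + 6·15.999.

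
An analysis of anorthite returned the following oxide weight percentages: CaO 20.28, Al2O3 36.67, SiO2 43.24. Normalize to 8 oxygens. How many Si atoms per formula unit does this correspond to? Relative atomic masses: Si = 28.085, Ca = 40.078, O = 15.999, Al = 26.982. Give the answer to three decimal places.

20.28 wt% CaO ÷ 56.077 g/mol = 0.36165 mol, giving 0.36165 Ca and 0.36165 O.
36.67 wt% Al2O3 ÷ 101.961 g/mol = 0.35965 mol, giving 0.71930 Al and 1.07895 O.
43.24 wt% SiO2 ÷ 60.083 g/mol = 0.71967 mol, giving 0.71967 Si and 1.43934 O.
Oxygen sums to 2.87994; scaling by 8/2.87994 = 2.77784 puts the formula on 8 O.
Si: 0.71967 × 2.77784 = 1.999 atoms per formula unit.

1.999 Si apfu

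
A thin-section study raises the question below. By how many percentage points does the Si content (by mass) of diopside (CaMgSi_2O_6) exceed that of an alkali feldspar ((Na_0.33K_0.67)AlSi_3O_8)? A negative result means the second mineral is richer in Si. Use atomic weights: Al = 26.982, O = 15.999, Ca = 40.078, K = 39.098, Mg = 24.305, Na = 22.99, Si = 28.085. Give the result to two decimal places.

-4.92 percentage points

M(CaMgSi_2O_6) = 216.547 g/mol, so wt% Si = 56.170/216.547 × 100 = 25.94%.
M((Na_0.33K_0.67)AlSi_3O_8) = 273.011 g/mol, so wt% Si = 84.255/273.011 × 100 = 30.86%.
25.94 − 30.86 = -4.92 pp.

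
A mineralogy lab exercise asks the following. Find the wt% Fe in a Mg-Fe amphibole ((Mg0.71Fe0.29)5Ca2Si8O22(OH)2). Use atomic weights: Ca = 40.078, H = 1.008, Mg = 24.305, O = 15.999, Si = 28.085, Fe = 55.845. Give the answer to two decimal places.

M((Mg0.71Fe0.29)5Ca2Si8O22(OH)2) = 858.086 g/mol.
Fe contributes 1.45 × 55.845 = 80.975 g per mole.
80.975/858.086 = 0.0944 → 9.44%.

9.44 wt%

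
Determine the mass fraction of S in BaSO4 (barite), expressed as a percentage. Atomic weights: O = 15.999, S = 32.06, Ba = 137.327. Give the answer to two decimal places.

13.74 weight percent

Molar mass of BaSO4: 1·137.327 + 1·32.06 + 4·15.999 = 233.383 g/mol.
Mass of S per formula unit: 1 × 32.06 = 32.060 g.
Weight fraction S = 32.060 / 233.383 = 0.1374.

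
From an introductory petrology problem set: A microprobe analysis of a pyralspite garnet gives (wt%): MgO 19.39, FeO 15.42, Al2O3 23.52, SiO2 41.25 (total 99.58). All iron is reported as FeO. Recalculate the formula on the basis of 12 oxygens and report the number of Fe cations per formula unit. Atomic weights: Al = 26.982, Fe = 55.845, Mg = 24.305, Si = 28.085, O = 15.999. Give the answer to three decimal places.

MgO (M=40.304): mol = 0.48109; Mg = 0.48109, O = 0.48109.
FeO (M=71.844): mol = 0.21463; Fe = 0.21463, O = 0.21463.
Al2O3 (M=101.961): mol = 0.23068; Al = 0.46136, O = 0.69204.
SiO2 (M=60.083): mol = 0.68655; Si = 0.68655, O = 1.37310.
ΣO = 2.76086; factor = 12/ΣO = 4.34647.
Fe apfu = 0.21463 × 4.34647 = 0.933.

0.933 Fe apfu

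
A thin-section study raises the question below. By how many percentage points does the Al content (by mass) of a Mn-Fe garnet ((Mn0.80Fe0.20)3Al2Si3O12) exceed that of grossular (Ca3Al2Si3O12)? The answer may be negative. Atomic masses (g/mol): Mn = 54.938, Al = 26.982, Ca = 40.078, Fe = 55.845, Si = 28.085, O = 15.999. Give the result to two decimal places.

-1.09 percentage points

Al in (Mn0.80Fe0.20)3Al2Si3O12: molar mass 495.565 g/mol; 2×26.982 = 53.964 g → 10.89 wt%.
Al in Ca3Al2Si3O12: molar mass 450.441 g/mol; 2×26.982 = 53.964 g → 11.98 wt%.
Difference = 10.89 − 11.98 = -1.09 percentage points.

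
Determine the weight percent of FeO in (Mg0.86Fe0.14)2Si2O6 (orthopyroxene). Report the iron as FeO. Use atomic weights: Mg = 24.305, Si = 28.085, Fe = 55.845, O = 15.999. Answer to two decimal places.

Molar mass of (Mg0.86Fe0.14)2Si2O6 = 1.72·24.305 + 0.28·55.845 + 2·28.085 + 6·15.999 = 209.605 g/mol.
Each formula unit contains 0.28 Fe, equivalent to 0.28/1 = 0.2800 mol FeO.
M(FeO) = 1×55.845 + 1×15.999 = 71.844 g/mol.
Mass of FeO per formula unit = 0.2800 × 71.844 = 20.116 g.
FeO wt% = 20.116 / 209.605 × 100 = 9.60%.

9.60 wt%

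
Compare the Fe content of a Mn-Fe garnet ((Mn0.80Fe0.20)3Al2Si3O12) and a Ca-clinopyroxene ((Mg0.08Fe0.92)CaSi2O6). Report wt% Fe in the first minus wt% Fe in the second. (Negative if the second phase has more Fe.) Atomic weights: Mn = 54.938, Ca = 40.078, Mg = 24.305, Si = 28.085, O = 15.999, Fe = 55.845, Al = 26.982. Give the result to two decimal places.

-14.16 percentage points

Fe in (Mn0.80Fe0.20)3Al2Si3O12: molar mass 495.565 g/mol; 0.60×55.845 = 33.507 g → 6.76 wt%.
Fe in (Mg0.08Fe0.92)CaSi2O6: molar mass 245.564 g/mol; 0.92×55.845 = 51.377 g → 20.92 wt%.
Difference = 6.76 − 20.92 = -14.16 percentage points.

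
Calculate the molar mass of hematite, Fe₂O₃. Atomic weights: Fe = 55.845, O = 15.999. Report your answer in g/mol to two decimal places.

Fe: 2 × 55.845 = 111.6900
O: 3 × 15.999 = 47.9970
Summing the contributions gives the formula mass.

159.69 g/mol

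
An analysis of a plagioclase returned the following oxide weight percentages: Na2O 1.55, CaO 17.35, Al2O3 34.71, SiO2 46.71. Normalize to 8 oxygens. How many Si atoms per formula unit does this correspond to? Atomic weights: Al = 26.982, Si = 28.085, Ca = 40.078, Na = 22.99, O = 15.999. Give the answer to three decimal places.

Na2O: 1.55/61.979 = 0.02501 mol → 0.05002 mol Na, 0.02501 mol O.
CaO: 17.35/56.077 = 0.30940 mol → 0.30940 mol Ca, 0.30940 mol O.
Al2O3: 34.71/101.961 = 0.34042 mol → 0.68084 mol Al, 1.02126 mol O.
SiO2: 46.71/60.083 = 0.77742 mol → 0.77742 mol Si, 1.55484 mol O.
Total oxygen = 2.91051 mol. Normalization factor = 8/2.91051 = 2.74866.
Si per 8 O = 0.77742 × 2.74866 = 2.137.

2.137 Si apfu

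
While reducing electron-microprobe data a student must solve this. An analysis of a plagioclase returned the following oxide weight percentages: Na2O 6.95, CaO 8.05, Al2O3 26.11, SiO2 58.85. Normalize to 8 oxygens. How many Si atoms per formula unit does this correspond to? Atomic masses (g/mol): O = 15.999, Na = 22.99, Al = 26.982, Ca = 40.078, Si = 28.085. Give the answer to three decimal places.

2.627 Si apfu

6.95 wt% Na2O ÷ 61.979 g/mol = 0.11213 mol, giving 0.22426 Na and 0.11213 O.
8.05 wt% CaO ÷ 56.077 g/mol = 0.14355 mol, giving 0.14355 Ca and 0.14355 O.
26.11 wt% Al2O3 ÷ 101.961 g/mol = 0.25608 mol, giving 0.51216 Al and 0.76824 O.
58.85 wt% SiO2 ÷ 60.083 g/mol = 0.97948 mol, giving 0.97948 Si and 1.95896 O.
Oxygen sums to 2.98288; scaling by 8/2.98288 = 2.68197 puts the formula on 8 O.
Si: 0.97948 × 2.68197 = 2.627 atoms per formula unit.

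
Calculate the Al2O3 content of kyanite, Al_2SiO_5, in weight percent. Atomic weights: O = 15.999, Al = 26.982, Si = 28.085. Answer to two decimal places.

62.92 wt%

Molar mass of Al_2SiO_5 = 2×26.982 + 1×28.085 + 5×15.999 = 162.044 g/mol.
Each formula unit contains 2 Al, equivalent to 2/2 = 1.0000 mol Al2O3.
M(Al2O3) = 2×26.982 + 3×15.999 = 101.961 g/mol.
Mass of Al2O3 per formula unit = 1.0000 × 101.961 = 101.961 g.
Al2O3 wt% = 101.961 / 162.044 × 100 = 62.92%.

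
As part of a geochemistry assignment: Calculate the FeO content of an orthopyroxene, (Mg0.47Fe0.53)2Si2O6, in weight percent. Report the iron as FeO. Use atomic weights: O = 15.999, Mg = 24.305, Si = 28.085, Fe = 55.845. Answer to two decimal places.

32.52 wt%

M((Mg0.47Fe0.53)2Si2O6) = 234.206 g/mol; M(FeO) = 71.844 g/mol.
Moles FeO per formula unit = 1.06 Fe ÷ 1 = 1.0600.
FeO fraction = (1.0600 × 71.844) / 234.206 = 76.155/234.206 = 0.3252.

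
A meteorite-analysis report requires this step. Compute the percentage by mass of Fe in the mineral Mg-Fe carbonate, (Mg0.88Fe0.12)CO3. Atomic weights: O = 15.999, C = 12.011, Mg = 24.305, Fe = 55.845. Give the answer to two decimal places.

Molar mass of (Mg0.88Fe0.12)CO3: 0.88×24.305 + 0.12×55.845 + 1×12.011 + 3×15.999 = 88.098 g/mol.
Mass of Fe per formula unit: 0.12 × 55.845 = 6.701 g.
Weight fraction Fe = 6.701 / 88.098 = 0.0761.

7.61 weight percent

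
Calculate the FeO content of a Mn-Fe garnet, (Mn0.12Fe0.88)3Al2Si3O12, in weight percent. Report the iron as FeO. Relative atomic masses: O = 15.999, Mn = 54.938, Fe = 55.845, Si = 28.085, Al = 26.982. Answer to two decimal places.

Formula mass = 497.415 g/mol.
2.64 Fe → 2.6400 mol FeO per formula unit; M(FeO) = 71.844, so FeO mass = 189.668 g.
189.668/497.415 × 100 = 38.13 wt%.

38.13 wt%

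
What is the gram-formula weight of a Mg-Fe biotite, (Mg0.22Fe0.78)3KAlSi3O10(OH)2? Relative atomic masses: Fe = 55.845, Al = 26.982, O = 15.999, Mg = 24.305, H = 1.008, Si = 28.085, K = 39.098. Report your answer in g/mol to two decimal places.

491.06 g/mol

M = 0.66*24.305 + 2.34*55.845 + 1*39.098 + 1*26.982 + 3*28.085 + 12*15.999 + 2*1.008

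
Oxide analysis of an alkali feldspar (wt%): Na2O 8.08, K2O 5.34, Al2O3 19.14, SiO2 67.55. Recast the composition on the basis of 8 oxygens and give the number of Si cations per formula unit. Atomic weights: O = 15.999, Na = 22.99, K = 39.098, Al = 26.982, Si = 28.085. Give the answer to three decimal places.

2.999 Si apfu

Na2O (M=61.979): mol = 0.13037; Na = 0.26074, O = 0.13037.
K2O (M=94.195): mol = 0.05669; K = 0.11338, O = 0.05669.
Al2O3 (M=101.961): mol = 0.18772; Al = 0.37544, O = 0.56316.
SiO2 (M=60.083): mol = 1.12428; Si = 1.12428, O = 2.24856.
ΣO = 2.99878; factor = 8/ΣO = 2.66775.
Si apfu = 1.12428 × 2.66775 = 2.999.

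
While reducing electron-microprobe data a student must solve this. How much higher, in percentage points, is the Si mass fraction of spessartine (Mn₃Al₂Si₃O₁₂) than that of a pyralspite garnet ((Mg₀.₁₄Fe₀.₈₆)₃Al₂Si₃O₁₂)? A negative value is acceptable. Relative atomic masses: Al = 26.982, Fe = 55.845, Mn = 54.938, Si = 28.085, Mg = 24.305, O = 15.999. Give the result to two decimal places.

M(Mn₃Al₂Si₃O₁₂) = 495.021 g/mol, so wt% Si = 84.255/495.021 × 100 = 17.02%.
M((Mg₀.₁₄Fe₀.₈₆)₃Al₂Si₃O₁₂) = 484.495 g/mol, so wt% Si = 84.255/484.495 × 100 = 17.39%.
17.02 − 17.39 = -0.37 pp.

-0.37 percentage points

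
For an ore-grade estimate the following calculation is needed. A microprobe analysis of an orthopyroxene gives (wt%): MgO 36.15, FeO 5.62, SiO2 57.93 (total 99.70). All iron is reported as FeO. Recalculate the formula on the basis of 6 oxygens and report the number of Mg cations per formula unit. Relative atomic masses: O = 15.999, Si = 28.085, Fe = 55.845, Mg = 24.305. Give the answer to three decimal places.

MgO: 36.15/40.304 = 0.89693 mol → 0.89693 mol Mg, 0.89693 mol O.
FeO: 5.62/71.844 = 0.07823 mol → 0.07823 mol Fe, 0.07823 mol O.
SiO2: 57.93/60.083 = 0.96417 mol → 0.96417 mol Si, 1.92834 mol O.
Total oxygen = 2.90350 mol. Normalization factor = 6/2.90350 = 2.06647.
Mg per 6 O = 0.89693 × 2.06647 = 1.853.

1.853 Mg apfu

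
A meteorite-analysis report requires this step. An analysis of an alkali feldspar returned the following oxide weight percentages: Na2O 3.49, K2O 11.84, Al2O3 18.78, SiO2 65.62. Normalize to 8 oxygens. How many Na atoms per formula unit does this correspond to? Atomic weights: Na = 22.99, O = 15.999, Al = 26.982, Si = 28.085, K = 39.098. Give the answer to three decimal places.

Na2O: 3.49/61.979 = 0.05631 mol → 0.11262 mol Na, 0.05631 mol O.
K2O: 11.84/94.195 = 0.12570 mol → 0.25140 mol K, 0.12570 mol O.
Al2O3: 18.78/101.961 = 0.18419 mol → 0.36838 mol Al, 0.55257 mol O.
SiO2: 65.62/60.083 = 1.09216 mol → 1.09216 mol Si, 2.18432 mol O.
Total oxygen = 2.91890 mol. Normalization factor = 8/2.91890 = 2.74076.
Na per 8 O = 0.11262 × 2.74076 = 0.309.

0.309 Na apfu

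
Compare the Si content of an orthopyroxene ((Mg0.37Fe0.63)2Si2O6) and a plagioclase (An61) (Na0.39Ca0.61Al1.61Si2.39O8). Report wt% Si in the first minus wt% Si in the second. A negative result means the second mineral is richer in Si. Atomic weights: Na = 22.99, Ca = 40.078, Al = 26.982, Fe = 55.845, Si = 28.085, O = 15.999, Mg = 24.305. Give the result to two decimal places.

-1.33 percentage points

M((Mg0.37Fe0.63)2Si2O6) = 240.514 g/mol, so wt% Si = 56.170/240.514 × 100 = 23.35%.
M(Na0.39Ca0.61Al1.61Si2.39O8) = 271.970 g/mol, so wt% Si = 67.123/271.970 × 100 = 24.68%.
23.35 − 24.68 = -1.33 pp.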